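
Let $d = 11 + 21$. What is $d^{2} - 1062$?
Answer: $-38$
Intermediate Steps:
$d = 32$
$d^{2} - 1062 = 32^{2} - 1062 = 1024 - 1062 = -38$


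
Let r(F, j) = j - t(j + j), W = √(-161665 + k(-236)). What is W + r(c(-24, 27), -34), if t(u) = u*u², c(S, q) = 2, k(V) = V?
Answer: 314398 + 3*I*√17989 ≈ 3.144e+5 + 402.37*I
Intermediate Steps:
W = 3*I*√17989 (W = √(-161665 - 236) = √(-161901) = 3*I*√17989 ≈ 402.37*I)
t(u) = u³
r(F, j) = j - 8*j³ (r(F, j) = j - (j + j)³ = j - (2*j)³ = j - 8*j³)
W + r(c(-24, 27), -34) = 3*I*√17989 + (-34 - 8*(-34)³) = 3*I*√17989 + (-34 - 8*(-39304)) = 3*I*√17989 + (-34 + 314432) = 3*I*√17989 + 314398 = 314398 + 3*I*√17989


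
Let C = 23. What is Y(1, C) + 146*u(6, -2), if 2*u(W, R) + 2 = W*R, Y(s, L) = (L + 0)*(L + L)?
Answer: 36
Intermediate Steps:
Y(s, L) = 2*L**2 (Y(s, L) = L*(2*L) = 2*L**2)
u(W, R) = -1 + R*W/2 (u(W, R) = -1 + (W*R)/2 = -1 + (R*W)/2 = -1 + R*W/2)
Y(1, C) + 146*u(6, -2) = 2*23**2 + 146*(-1 + (1/2)*(-2)*6) = 2*529 + 146*(-1 - 6) = 1058 + 146*(-7) = 1058 - 1022 = 36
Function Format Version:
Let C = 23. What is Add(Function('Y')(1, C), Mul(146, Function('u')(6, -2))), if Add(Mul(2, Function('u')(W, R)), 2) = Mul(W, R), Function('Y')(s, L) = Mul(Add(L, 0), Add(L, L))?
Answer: 36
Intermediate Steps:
Function('Y')(s, L) = Mul(2, Pow(L, 2)) (Function('Y')(s, L) = Mul(L, Mul(2, L)) = Mul(2, Pow(L, 2)))
Function('u')(W, R) = Add(-1, Mul(Rational(1, 2), R, W)) (Function('u')(W, R) = Add(-1, Mul(Rational(1, 2), Mul(W, R))) = Add(-1, Mul(Rational(1, 2), Mul(R, W))) = Add(-1, Mul(Rational(1, 2), R, W)))
Add(Function('Y')(1, C), Mul(146, Function('u')(6, -2))) = Add(Mul(2, Pow(23, 2)), Mul(146, Add(-1, Mul(Rational(1, 2), -2, 6)))) = Add(Mul(2, 529), Mul(146, Add(-1, -6))) = Add(1058, Mul(146, -7)) = Add(1058, -1022) = 36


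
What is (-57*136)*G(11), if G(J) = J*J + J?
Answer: -1023264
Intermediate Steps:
G(J) = J + J² (G(J) = J² + J = J + J²)
(-57*136)*G(11) = (-57*136)*(11*(1 + 11)) = -85272*12 = -7752*132 = -1023264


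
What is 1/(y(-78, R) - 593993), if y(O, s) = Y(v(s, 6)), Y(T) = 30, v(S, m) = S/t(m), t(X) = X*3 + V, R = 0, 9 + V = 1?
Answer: -1/593963 ≈ -1.6836e-6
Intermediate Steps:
V = -8 (V = -9 + 1 = -8)
t(X) = -8 + 3*X (t(X) = X*3 - 8 = 3*X - 8 = -8 + 3*X)
v(S, m) = S/(-8 + 3*m)
y(O, s) = 30
1/(y(-78, R) - 593993) = 1/(30 - 593993) = 1/(-593963) = -1/593963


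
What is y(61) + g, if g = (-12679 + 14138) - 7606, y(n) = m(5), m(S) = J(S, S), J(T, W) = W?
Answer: -6142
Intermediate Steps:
m(S) = S
y(n) = 5
g = -6147 (g = 1459 - 7606 = -6147)
y(61) + g = 5 - 6147 = -6142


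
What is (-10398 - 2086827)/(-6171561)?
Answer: 233025/685729 ≈ 0.33982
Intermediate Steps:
(-10398 - 2086827)/(-6171561) = -2097225*(-1/6171561) = 233025/685729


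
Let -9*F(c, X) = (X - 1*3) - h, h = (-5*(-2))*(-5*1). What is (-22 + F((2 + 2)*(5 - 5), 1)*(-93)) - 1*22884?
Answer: -22410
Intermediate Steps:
h = -50 (h = 10*(-5) = -50)
F(c, X) = -47/9 - X/9 (F(c, X) = -((X - 1*3) - 1*(-50))/9 = -((X - 3) + 50)/9 = -((-3 + X) + 50)/9 = -(47 + X)/9 = -47/9 - X/9)
(-22 + F((2 + 2)*(5 - 5), 1)*(-93)) - 1*22884 = (-22 + (-47/9 - ⅑*1)*(-93)) - 1*22884 = (-22 + (-47/9 - ⅑)*(-93)) - 22884 = (-22 - 16/3*(-93)) - 22884 = (-22 + 496) - 22884 = 474 - 22884 = -22410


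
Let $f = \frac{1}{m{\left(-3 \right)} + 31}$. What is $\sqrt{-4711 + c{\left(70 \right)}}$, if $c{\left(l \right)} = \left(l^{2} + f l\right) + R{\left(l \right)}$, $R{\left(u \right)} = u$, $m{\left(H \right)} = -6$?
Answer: $\frac{\sqrt{6545}}{5} \approx 16.18$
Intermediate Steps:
$f = \frac{1}{25}$ ($f = \frac{1}{-6 + 31} = \frac{1}{25} \approx 0.04$)
$c{\left(l \right)} = l^{2} + \frac{26 l}{25}$ ($c{\left(l \right)} = \left(l^{2} + \frac{l}{25}\right) + l = l^{2} + \frac{26 l}{25}$)
$\sqrt{-4711 + c{\left(70 \right)}} = \sqrt{-4711 + \frac{1}{25} \cdot 70 \left(26 + 25 \cdot 70\right)} = \sqrt{-4711 + \frac{1}{25} \cdot 70 \left(26 + 1750\right)} = \sqrt{-4711 + \frac{1}{25} \cdot 70 \cdot 1776} = \sqrt{-4711 + \frac{24864}{5}} = \sqrt{\frac{1309}{5}} = \frac{\sqrt{6545}}{5}$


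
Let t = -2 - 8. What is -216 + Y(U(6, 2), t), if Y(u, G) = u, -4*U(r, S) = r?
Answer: -435/2 ≈ -217.50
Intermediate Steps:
U(r, S) = -r/4
t = -10
-216 + Y(U(6, 2), t) = -216 - 1/4*6 = -216 - 3/2 = -435/2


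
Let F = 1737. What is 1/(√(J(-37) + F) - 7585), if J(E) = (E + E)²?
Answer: -7585/57525012 - √7213/57525012 ≈ -0.00013333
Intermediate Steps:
J(E) = 4*E² (J(E) = (2*E)² = 4*E²)
1/(√(J(-37) + F) - 7585) = 1/(√(4*(-37)² + 1737) - 7585) = 1/(√(4*1369 + 1737) - 7585) = 1/(√(5476 + 1737) - 7585) = 1/(√7213 - 7585) = 1/(-7585 + √7213)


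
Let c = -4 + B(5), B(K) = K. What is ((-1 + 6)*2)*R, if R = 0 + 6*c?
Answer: 60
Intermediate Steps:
c = 1 (c = -4 + 5 = 1)
R = 6 (R = 0 + 6*1 = 0 + 6 = 6)
((-1 + 6)*2)*R = ((-1 + 6)*2)*6 = (5*2)*6 = 10*6 = 60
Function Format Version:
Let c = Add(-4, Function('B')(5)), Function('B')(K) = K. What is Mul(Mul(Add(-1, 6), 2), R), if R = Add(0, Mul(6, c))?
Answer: 60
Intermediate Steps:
c = 1 (c = Add(-4, 5) = 1)
R = 6 (R = Add(0, Mul(6, 1)) = Add(0, 6) = 6)
Mul(Mul(Add(-1, 6), 2), R) = Mul(Mul(Add(-1, 6), 2), 6) = Mul(Mul(5, 2), 6) = Mul(10, 6) = 60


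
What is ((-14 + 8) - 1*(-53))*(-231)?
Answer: -10857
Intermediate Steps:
((-14 + 8) - 1*(-53))*(-231) = (-6 + 53)*(-231) = 47*(-231) = -10857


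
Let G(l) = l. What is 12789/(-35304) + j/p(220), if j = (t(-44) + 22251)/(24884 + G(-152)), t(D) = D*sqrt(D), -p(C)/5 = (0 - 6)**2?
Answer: -801654277/2182846320 + 11*I*sqrt(11)/556470 ≈ -0.36725 + 6.5561e-5*I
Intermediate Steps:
p(C) = -180 (p(C) = -5*(0 - 6)**2 = -5*(-6)**2 = -5*36 = -180)
t(D) = D**(3/2)
j = 7417/8244 - 22*I*sqrt(11)/6183 (j = ((-44)**(3/2) + 22251)/(24884 - 152) = (-88*I*sqrt(11) + 22251)/24732 = (22251 - 88*I*sqrt(11))*(1/24732) = 7417/8244 - 22*I*sqrt(11)/6183 ≈ 0.89968 - 0.011801*I)
12789/(-35304) + j/p(220) = 12789/(-35304) + (7417/8244 - 22*I*sqrt(11)/6183)/(-180) = 12789*(-1/35304) + (7417/8244 - 22*I*sqrt(11)/6183)*(-1/180) = -4263/11768 + (-7417/1483920 + 11*I*sqrt(11)/556470) = -801654277/2182846320 + 11*I*sqrt(11)/556470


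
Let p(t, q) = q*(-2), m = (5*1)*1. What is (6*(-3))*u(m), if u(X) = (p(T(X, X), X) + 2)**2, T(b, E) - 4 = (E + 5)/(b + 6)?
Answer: -1152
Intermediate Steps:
T(b, E) = 4 + (5 + E)/(6 + b) (T(b, E) = 4 + (E + 5)/(b + 6) = 4 + (5 + E)/(6 + b))
m = 5 (m = 5*1 = 5)
p(t, q) = -2*q
u(X) = (2 - 2*X)**2 (u(X) = (-2*X + 2)**2 = (2 - 2*X)**2)
(6*(-3))*u(m) = (6*(-3))*(4*(-1 + 5)**2) = -72*4**2 = -72*16 = -18*64 = -1152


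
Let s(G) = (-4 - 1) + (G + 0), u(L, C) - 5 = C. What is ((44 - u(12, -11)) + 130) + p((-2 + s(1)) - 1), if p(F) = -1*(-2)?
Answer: 182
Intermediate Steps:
u(L, C) = 5 + C
s(G) = -5 + G
p(F) = 2
((44 - u(12, -11)) + 130) + p((-2 + s(1)) - 1) = ((44 - (5 - 11)) + 130) + 2 = ((44 - 1*(-6)) + 130) + 2 = ((44 + 6) + 130) + 2 = (50 + 130) + 2 = 180 + 2 = 182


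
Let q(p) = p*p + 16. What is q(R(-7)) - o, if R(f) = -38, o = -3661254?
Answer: 3662714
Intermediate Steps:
q(p) = 16 + p² (q(p) = p² + 16 = 16 + p²)
q(R(-7)) - o = (16 + (-38)²) - 1*(-3661254) = (16 + 1444) + 3661254 = 1460 + 3661254 = 3662714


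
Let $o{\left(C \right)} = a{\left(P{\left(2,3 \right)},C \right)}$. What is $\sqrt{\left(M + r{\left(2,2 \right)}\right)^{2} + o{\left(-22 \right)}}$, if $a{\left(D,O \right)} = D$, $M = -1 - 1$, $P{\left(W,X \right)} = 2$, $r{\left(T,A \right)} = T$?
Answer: $\sqrt{2} \approx 1.4142$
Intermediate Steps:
$M = -2$ ($M = -1 - 1 = -2$)
$o{\left(C \right)} = 2$
$\sqrt{\left(M + r{\left(2,2 \right)}\right)^{2} + o{\left(-22 \right)}} = \sqrt{\left(-2 + 2\right)^{2} + 2} = \sqrt{0^{2} + 2} = \sqrt{0 + 2} = \sqrt{2}$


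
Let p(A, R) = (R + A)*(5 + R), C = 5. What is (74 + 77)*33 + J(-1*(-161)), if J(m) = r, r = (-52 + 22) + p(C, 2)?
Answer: 5002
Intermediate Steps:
p(A, R) = (5 + R)*(A + R) (p(A, R) = (A + R)*(5 + R) = (5 + R)*(A + R))
r = 19 (r = (-52 + 22) + (2² + 5*5 + 5*2 + 5*2) = -30 + (4 + 25 + 10 + 10) = -30 + 49 = 19)
J(m) = 19
(74 + 77)*33 + J(-1*(-161)) = (74 + 77)*33 + 19 = 151*33 + 19 = 4983 + 19 = 5002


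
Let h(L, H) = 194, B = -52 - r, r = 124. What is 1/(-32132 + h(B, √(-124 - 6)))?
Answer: -1/31938 ≈ -3.1311e-5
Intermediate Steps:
B = -176 (B = -52 - 1*124 = -52 - 124 = -176)
1/(-32132 + h(B, √(-124 - 6))) = 1/(-32132 + 194) = 1/(-31938) = -1/31938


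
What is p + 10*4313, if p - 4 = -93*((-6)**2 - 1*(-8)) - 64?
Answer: 38978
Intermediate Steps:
p = -4152 (p = 4 + (-93*((-6)**2 - 1*(-8)) - 64) = 4 + (-93*(36 + 8) - 64) = 4 + (-93*44 - 64) = 4 + (-4092 - 64) = 4 - 4156 = -4152)
p + 10*4313 = -4152 + 10*4313 = -4152 + 43130 = 38978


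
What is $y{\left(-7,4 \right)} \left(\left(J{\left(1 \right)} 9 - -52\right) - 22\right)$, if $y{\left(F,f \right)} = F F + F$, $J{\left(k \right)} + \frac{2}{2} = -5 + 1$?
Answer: $-630$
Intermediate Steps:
$J{\left(k \right)} = -5$ ($J{\left(k \right)} = -1 + \left(-5 + 1\right) = -1 - 4 = -5$)
$y{\left(F,f \right)} = F + F^{2}$ ($y{\left(F,f \right)} = F^{2} + F = F + F^{2}$)
$y{\left(-7,4 \right)} \left(\left(J{\left(1 \right)} 9 - -52\right) - 22\right) = - 7 \left(1 - 7\right) \left(\left(\left(-5\right) 9 - -52\right) - 22\right) = \left(-7\right) \left(-6\right) \left(\left(-45 + 52\right) - 22\right) = 42 \left(7 - 22\right) = 42 \left(-15\right) = -630$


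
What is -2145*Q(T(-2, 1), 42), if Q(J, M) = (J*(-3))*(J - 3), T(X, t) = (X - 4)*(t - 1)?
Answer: 0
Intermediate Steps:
T(X, t) = (-1 + t)*(-4 + X) (T(X, t) = (-4 + X)*(-1 + t) = (-1 + t)*(-4 + X))
Q(J, M) = -3*J*(-3 + J) (Q(J, M) = (-3*J)*(-3 + J) = -3*J*(-3 + J))
-2145*Q(T(-2, 1), 42) = -6435*(4 - 1*(-2) - 4*1 - 2*1)*(3 - (4 - 1*(-2) - 4*1 - 2*1)) = -6435*(4 + 2 - 4 - 2)*(3 - (4 + 2 - 4 - 2)) = -6435*0*(3 - 1*0) = -6435*0*(3 + 0) = -6435*0*3 = -2145*0 = 0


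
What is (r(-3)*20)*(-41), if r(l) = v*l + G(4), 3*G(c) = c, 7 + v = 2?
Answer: -40180/3 ≈ -13393.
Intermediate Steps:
v = -5 (v = -7 + 2 = -5)
G(c) = c/3
r(l) = 4/3 - 5*l (r(l) = -5*l + (⅓)*4 = -5*l + 4/3 = 4/3 - 5*l)
(r(-3)*20)*(-41) = ((4/3 - 5*(-3))*20)*(-41) = ((4/3 + 15)*20)*(-41) = ((49/3)*20)*(-41) = (980/3)*(-41) = -40180/3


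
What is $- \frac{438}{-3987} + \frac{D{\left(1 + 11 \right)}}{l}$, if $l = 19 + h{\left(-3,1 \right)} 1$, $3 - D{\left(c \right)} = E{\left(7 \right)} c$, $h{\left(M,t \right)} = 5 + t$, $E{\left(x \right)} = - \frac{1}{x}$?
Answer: $\frac{69407}{232575} \approx 0.29843$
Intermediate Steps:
$D{\left(c \right)} = 3 + \frac{c}{7}$ ($D{\left(c \right)} = 3 - - \frac{1}{7} c = 3 - \left(-1\right) \frac{1}{7} c = 3 - - \frac{c}{7} = 3 + \frac{c}{7}$)
$l = 25$ ($l = 19 + \left(5 + 1\right) 1 = 19 + 6 \cdot 1 = 19 + 6 = 25$)
$- \frac{438}{-3987} + \frac{D{\left(1 + 11 \right)}}{l} = - \frac{438}{-3987} + \frac{3 + \frac{1 + 11}{7}}{25} = \left(-438\right) \left(- \frac{1}{3987}\right) + \left(3 + \frac{1}{7} \cdot 12\right) \frac{1}{25} = \frac{146}{1329} + \left(3 + \frac{12}{7}\right) \frac{1}{25} = \frac{146}{1329} + \frac{33}{7} \cdot \frac{1}{25} = \frac{146}{1329} + \frac{33}{175} = \frac{69407}{232575}$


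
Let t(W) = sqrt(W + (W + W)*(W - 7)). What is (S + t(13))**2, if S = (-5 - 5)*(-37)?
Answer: 146689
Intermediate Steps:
t(W) = sqrt(W + 2*W*(-7 + W)) (t(W) = sqrt(W + (2*W)*(-7 + W)) = sqrt(W + 2*W*(-7 + W)))
S = 370 (S = -10*(-37) = 370)
(S + t(13))**2 = (370 + sqrt(13*(-13 + 2*13)))**2 = (370 + sqrt(13*(-13 + 26)))**2 = (370 + sqrt(13*13))**2 = (370 + sqrt(169))**2 = (370 + 13)**2 = 383**2 = 146689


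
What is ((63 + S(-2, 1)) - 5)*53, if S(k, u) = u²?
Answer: 3127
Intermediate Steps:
((63 + S(-2, 1)) - 5)*53 = ((63 + 1²) - 5)*53 = ((63 + 1) - 5)*53 = (64 - 5)*53 = 59*53 = 3127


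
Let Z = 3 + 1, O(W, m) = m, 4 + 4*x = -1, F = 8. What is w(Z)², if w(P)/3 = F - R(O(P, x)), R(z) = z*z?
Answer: 95481/256 ≈ 372.97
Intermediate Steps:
x = -5/4 (x = -1 + (¼)*(-1) = -1 - ¼ = -5/4 ≈ -1.2500)
Z = 4
R(z) = z²
w(P) = 309/16 (w(P) = 3*(8 - (-5/4)²) = 3*(8 - 1*25/16) = 3*(8 - 25/16) = 3*(103/16) = 309/16)
w(Z)² = (309/16)² = 95481/256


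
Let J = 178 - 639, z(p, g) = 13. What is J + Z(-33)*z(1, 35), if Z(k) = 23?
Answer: -162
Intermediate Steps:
J = -461
J + Z(-33)*z(1, 35) = -461 + 23*13 = -461 + 299 = -162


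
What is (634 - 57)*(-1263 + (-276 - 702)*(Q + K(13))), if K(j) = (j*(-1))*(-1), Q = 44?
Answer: -32894193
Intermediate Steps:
K(j) = j (K(j) = -j*(-1) = j)
(634 - 57)*(-1263 + (-276 - 702)*(Q + K(13))) = (634 - 57)*(-1263 + (-276 - 702)*(44 + 13)) = 577*(-1263 - 978*57) = 577*(-1263 - 55746) = 577*(-57009) = -32894193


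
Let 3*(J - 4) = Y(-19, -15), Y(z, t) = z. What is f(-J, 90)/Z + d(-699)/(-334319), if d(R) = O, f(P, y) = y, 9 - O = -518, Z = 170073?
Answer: -6615529/6317626143 ≈ -0.0010472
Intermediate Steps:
O = 527 (O = 9 - 1*(-518) = 9 + 518 = 527)
J = -7/3 (J = 4 + (1/3)*(-19) = 4 - 19/3 = -7/3 ≈ -2.3333)
d(R) = 527
f(-J, 90)/Z + d(-699)/(-334319) = 90/170073 + 527/(-334319) = 90*(1/170073) + 527*(-1/334319) = 10/18897 - 527/334319 = -6615529/6317626143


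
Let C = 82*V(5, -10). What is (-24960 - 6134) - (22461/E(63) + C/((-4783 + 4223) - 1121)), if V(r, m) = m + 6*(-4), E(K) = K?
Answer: -27080329/861 ≈ -31452.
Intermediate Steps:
V(r, m) = -24 + m (V(r, m) = m - 24 = -24 + m)
C = -2788 (C = 82*(-24 - 10) = 82*(-34) = -2788)
(-24960 - 6134) - (22461/E(63) + C/((-4783 + 4223) - 1121)) = (-24960 - 6134) - (22461/63 - 2788/((-4783 + 4223) - 1121)) = -31094 - (22461*(1/63) - 2788/(-560 - 1121)) = -31094 - (7487/21 - 2788/(-1681)) = -31094 - (7487/21 - 2788*(-1/1681)) = -31094 - (7487/21 + 68/41) = -31094 - 1*308395/861 = -31094 - 308395/861 = -27080329/861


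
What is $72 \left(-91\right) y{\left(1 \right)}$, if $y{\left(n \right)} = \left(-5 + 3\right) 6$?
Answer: $78624$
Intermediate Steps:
$y{\left(n \right)} = -12$ ($y{\left(n \right)} = \left(-2\right) 6 = -12$)
$72 \left(-91\right) y{\left(1 \right)} = 72 \left(-91\right) \left(-12\right) = \left(-6552\right) \left(-12\right) = 78624$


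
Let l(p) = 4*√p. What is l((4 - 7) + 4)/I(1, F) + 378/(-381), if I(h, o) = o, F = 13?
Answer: -1130/1651 ≈ -0.68443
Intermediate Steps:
l((4 - 7) + 4)/I(1, F) + 378/(-381) = (4*√((4 - 7) + 4))/13 + 378/(-381) = (4*√(-3 + 4))*(1/13) + 378*(-1/381) = (4*√1)*(1/13) - 126/127 = (4*1)*(1/13) - 126/127 = 4*(1/13) - 126/127 = 4/13 - 126/127 = -1130/1651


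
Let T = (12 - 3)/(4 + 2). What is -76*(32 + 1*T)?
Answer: -2546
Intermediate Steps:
T = 3/2 (T = 9/6 = 9*(1/6) = 3/2 ≈ 1.5000)
-76*(32 + 1*T) = -76*(32 + 1*(3/2)) = -76*(32 + 3/2) = -76*67/2 = -2546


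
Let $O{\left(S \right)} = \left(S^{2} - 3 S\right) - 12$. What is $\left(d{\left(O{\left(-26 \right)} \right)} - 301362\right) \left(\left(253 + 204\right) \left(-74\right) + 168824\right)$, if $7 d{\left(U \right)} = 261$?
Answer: $- \frac{284764510638}{7} \approx -4.0681 \cdot 10^{10}$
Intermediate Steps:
$O{\left(S \right)} = -12 + S^{2} - 3 S$
$d{\left(U \right)} = \frac{261}{7}$ ($d{\left(U \right)} = \frac{1}{7} \cdot 261 = \frac{261}{7}$)
$\left(d{\left(O{\left(-26 \right)} \right)} - 301362\right) \left(\left(253 + 204\right) \left(-74\right) + 168824\right) = \left(\frac{261}{7} - 301362\right) \left(\left(253 + 204\right) \left(-74\right) + 168824\right) = - \frac{2109273 \left(457 \left(-74\right) + 168824\right)}{7} = - \frac{2109273 \left(-33818 + 168824\right)}{7} = \left(- \frac{2109273}{7}\right) 135006 = - \frac{284764510638}{7}$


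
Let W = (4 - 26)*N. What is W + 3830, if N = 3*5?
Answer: 3500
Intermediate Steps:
N = 15
W = -330 (W = (4 - 26)*15 = -22*15 = -330)
W + 3830 = -330 + 3830 = 3500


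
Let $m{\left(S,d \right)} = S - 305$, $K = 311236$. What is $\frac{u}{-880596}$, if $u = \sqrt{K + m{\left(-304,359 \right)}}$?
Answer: $- \frac{\sqrt{310627}}{880596} \approx -0.00063291$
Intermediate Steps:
$m{\left(S,d \right)} = -305 + S$ ($m{\left(S,d \right)} = S - 305 = -305 + S$)
$u = \sqrt{310627}$ ($u = \sqrt{311236 - 609} = \sqrt{310627} \approx 557.34$)
$\frac{u}{-880596} = \frac{\sqrt{310627}}{-880596} = \sqrt{310627} \left(- \frac{1}{880596}\right) = - \frac{\sqrt{310627}}{880596}$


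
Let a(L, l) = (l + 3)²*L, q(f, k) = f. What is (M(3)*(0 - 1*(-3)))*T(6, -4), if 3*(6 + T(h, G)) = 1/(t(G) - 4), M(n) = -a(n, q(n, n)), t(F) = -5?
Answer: 1956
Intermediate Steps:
a(L, l) = L*(3 + l)² (a(L, l) = (3 + l)²*L = L*(3 + l)²)
M(n) = -n*(3 + n)²
T(h, G) = -163/27 (T(h, G) = -6 + 1/(3*(-5 - 4)) = -6 + (⅓)/(-9) = -6 + (⅓)*(-⅑) = -6 - 1/27 = -163/27)
(M(3)*(0 - 1*(-3)))*T(6, -4) = ((-1*3*(3 + 3)²)*(0 - 1*(-3)))*(-163/27) = ((-1*3*6²)*(0 + 3))*(-163/27) = (-1*3*36*3)*(-163/27) = -108*3*(-163/27) = -324*(-163/27) = 1956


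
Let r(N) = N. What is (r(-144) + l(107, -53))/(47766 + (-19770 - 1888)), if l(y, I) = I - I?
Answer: -36/6527 ≈ -0.0055156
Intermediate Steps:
l(y, I) = 0
(r(-144) + l(107, -53))/(47766 + (-19770 - 1888)) = (-144 + 0)/(47766 + (-19770 - 1888)) = -144/(47766 - 21658) = -144/26108 = -144*1/26108 = -36/6527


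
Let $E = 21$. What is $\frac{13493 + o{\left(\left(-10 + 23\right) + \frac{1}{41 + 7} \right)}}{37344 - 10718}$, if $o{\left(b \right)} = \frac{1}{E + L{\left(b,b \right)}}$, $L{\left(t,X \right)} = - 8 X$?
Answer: $\frac{6733001}{13286374} \approx 0.50676$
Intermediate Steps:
$o{\left(b \right)} = \frac{1}{21 - 8 b}$
$\frac{13493 + o{\left(\left(-10 + 23\right) + \frac{1}{41 + 7} \right)}}{37344 - 10718} = \frac{13493 - \frac{1}{-21 + 8 \left(\left(-10 + 23\right) + \frac{1}{41 + 7}\right)}}{37344 - 10718} = \frac{13493 - \frac{1}{-21 + 8 \left(13 + \frac{1}{48}\right)}}{26626} = \left(13493 - \frac{1}{-21 + 8 \left(13 + \frac{1}{48}\right)}\right) \frac{1}{26626} = \left(13493 - \frac{1}{-21 + 8 \cdot \frac{625}{48}}\right) \frac{1}{26626} = \left(13493 - \frac{1}{-21 + \frac{625}{6}}\right) \frac{1}{26626} = \left(13493 - \frac{1}{\frac{499}{6}}\right) \frac{1}{26626} = \left(13493 - \frac{6}{499}\right) \frac{1}{26626} = \frac{6733001}{499} \cdot \frac{1}{26626} = \frac{6733001}{13286374}$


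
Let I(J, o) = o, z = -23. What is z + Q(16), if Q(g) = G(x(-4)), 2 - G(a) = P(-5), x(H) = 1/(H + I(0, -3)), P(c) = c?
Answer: -16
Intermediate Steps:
x(H) = 1/(-3 + H) (x(H) = 1/(H - 3) = 1/(-3 + H))
G(a) = 7 (G(a) = 2 - 1*(-5) = 2 + 5 = 7)
Q(g) = 7
z + Q(16) = -23 + 7 = -16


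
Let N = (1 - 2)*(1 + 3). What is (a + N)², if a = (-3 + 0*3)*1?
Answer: 49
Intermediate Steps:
N = -4 (N = -1*4 = -4)
a = -3 (a = (-3 + 0)*1 = -3*1 = -3)
(a + N)² = (-3 - 4)² = (-7)² = 49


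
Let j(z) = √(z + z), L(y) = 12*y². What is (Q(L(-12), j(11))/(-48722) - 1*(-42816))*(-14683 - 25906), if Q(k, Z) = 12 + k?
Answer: -42335938626834/24361 ≈ -1.7379e+9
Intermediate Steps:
j(z) = √2*√z (j(z) = √(2*z) = √2*√z)
(Q(L(-12), j(11))/(-48722) - 1*(-42816))*(-14683 - 25906) = ((12 + 12*(-12)²)/(-48722) - 1*(-42816))*(-14683 - 25906) = ((12 + 12*144)*(-1/48722) + 42816)*(-40589) = ((12 + 1728)*(-1/48722) + 42816)*(-40589) = (1740*(-1/48722) + 42816)*(-40589) = (-870/24361 + 42816)*(-40589) = (1043039706/24361)*(-40589) = -42335938626834/24361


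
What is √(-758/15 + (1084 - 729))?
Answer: √68505/15 ≈ 17.449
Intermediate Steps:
√(-758/15 + (1084 - 729)) = √(-758*1/15 + 355) = √(-758/15 + 355) = √(4567/15) = √68505/15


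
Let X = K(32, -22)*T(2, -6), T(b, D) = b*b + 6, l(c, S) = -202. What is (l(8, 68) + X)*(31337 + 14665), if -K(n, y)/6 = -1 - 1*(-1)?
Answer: -9292404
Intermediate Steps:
K(n, y) = 0 (K(n, y) = -6*(-1 - 1*(-1)) = -6*(-1 + 1) = -6*0 = 0)
T(b, D) = 6 + b² (T(b, D) = b² + 6 = 6 + b²)
X = 0 (X = 0*(6 + 2²) = 0*(6 + 4) = 0*10 = 0)
(l(8, 68) + X)*(31337 + 14665) = (-202 + 0)*(31337 + 14665) = -202*46002 = -9292404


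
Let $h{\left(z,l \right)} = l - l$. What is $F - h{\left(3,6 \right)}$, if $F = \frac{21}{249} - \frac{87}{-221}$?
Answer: $\frac{8768}{18343} \approx 0.478$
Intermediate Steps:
$h{\left(z,l \right)} = 0$
$F = \frac{8768}{18343}$ ($F = 21 \cdot \frac{1}{249} - - \frac{87}{221} = \frac{7}{83} + \frac{87}{221} = \frac{8768}{18343} \approx 0.478$)
$F - h{\left(3,6 \right)} = \frac{8768}{18343} - 0 = \frac{8768}{18343} + 0 = \frac{8768}{18343}$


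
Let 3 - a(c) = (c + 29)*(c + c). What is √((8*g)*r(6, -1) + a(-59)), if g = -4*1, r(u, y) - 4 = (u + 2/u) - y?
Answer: I*√35097/3 ≈ 62.447*I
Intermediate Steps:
a(c) = 3 - 2*c*(29 + c) (a(c) = 3 - (c + 29)*(c + c) = 3 - (29 + c)*2*c = 3 - 2*c*(29 + c))
r(u, y) = 4 + u - y + 2/u (r(u, y) = 4 + ((u + 2/u) - y) = 4 + (u - y + 2/u) = 4 + u - y + 2/u)
g = -4
√((8*g)*r(6, -1) + a(-59)) = √((8*(-4))*(4 + 6 - 1*(-1) + 2/6) + (3 - 58*(-59) - 2*(-59)²)) = √(-32*(4 + 6 + 1 + 2*(⅙)) + (3 + 3422 - 2*3481)) = √(-32*(4 + 6 + 1 + ⅓) + (3 + 3422 - 6962)) = √(-32*34/3 - 3537) = √(-1088/3 - 3537) = √(-11699/3) = I*√35097/3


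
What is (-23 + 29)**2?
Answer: 36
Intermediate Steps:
(-23 + 29)**2 = 6**2 = 36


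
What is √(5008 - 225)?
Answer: √4783 ≈ 69.159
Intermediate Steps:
√(5008 - 225) = √4783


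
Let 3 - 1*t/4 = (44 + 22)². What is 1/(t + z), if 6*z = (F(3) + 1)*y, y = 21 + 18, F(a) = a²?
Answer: -1/17347 ≈ -5.7647e-5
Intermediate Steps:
y = 39
t = -17412 (t = 12 - 4*(44 + 22)² = 12 - 4*66² = 12 - 4*4356 = 12 - 17424 = -17412)
z = 65 (z = ((3² + 1)*39)/6 = ((9 + 1)*39)/6 = (10*39)/6 = (⅙)*390 = 65)
1/(t + z) = 1/(-17412 + 65) = 1/(-17347) = -1/17347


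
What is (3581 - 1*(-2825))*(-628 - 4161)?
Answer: -30678334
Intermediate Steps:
(3581 - 1*(-2825))*(-628 - 4161) = (3581 + 2825)*(-4789) = 6406*(-4789) = -30678334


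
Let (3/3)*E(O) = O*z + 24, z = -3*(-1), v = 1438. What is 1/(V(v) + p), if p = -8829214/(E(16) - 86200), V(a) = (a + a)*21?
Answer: 43064/2605307951 ≈ 1.6529e-5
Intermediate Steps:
z = 3
E(O) = 24 + 3*O (E(O) = O*3 + 24 = 3*O + 24 = 24 + 3*O)
V(a) = 42*a (V(a) = (2*a)*21 = 42*a)
p = 4414607/43064 (p = -8829214/((24 + 3*16) - 86200) = -8829214/((24 + 48) - 86200) = -8829214/(72 - 86200) = -8829214/(-86128) = -8829214*(-1/86128) = 4414607/43064 ≈ 102.51)
1/(V(v) + p) = 1/(42*1438 + 4414607/43064) = 1/(60396 + 4414607/43064) = 1/(2605307951/43064) = 43064/2605307951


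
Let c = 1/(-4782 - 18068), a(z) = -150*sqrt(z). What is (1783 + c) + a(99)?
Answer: 40741549/22850 - 450*sqrt(11) ≈ 290.52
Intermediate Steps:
c = -1/22850 (c = 1/(-22850) = -1/22850 ≈ -4.3764e-5)
(1783 + c) + a(99) = (1783 - 1/22850) - 450*sqrt(11) = 40741549/22850 - 450*sqrt(11)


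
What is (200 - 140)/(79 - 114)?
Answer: -12/7 ≈ -1.7143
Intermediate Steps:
(200 - 140)/(79 - 114) = 60/(-35) = 60*(-1/35) = -12/7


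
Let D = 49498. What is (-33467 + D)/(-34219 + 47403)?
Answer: 16031/13184 ≈ 1.2159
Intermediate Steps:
(-33467 + D)/(-34219 + 47403) = (-33467 + 49498)/(-34219 + 47403) = 16031/13184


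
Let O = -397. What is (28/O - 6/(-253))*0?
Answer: 0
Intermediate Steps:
(28/O - 6/(-253))*0 = (28/(-397) - 6/(-253))*0 = (28*(-1/397) - 6*(-1/253))*0 = (-28/397 + 6/253)*0 = -4702/100441*0 = 0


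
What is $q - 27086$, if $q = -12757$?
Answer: $-39843$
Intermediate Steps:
$q - 27086 = -12757 - 27086 = -39843$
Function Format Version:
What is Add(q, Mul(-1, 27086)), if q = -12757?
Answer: -39843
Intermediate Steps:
Add(q, Mul(-1, 27086)) = Add(-12757, Mul(-1, 27086)) = Add(-12757, -27086) = -39843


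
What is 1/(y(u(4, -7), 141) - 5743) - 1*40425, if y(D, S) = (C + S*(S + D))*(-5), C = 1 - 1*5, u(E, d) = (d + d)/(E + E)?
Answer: -16799700229/415577 ≈ -40425.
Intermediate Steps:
u(E, d) = d/E (u(E, d) = (2*d)/((2*E)) = (2*d)*(1/(2*E)) = d/E)
C = -4 (C = 1 - 5 = -4)
y(D, S) = 20 - 5*S*(D + S) (y(D, S) = (-4 + S*(S + D))*(-5) = (-4 + S*(D + S))*(-5) = 20 - 5*S*(D + S))
1/(y(u(4, -7), 141) - 5743) - 1*40425 = 1/((20 - 5*141**2 - 5*(-7/4)*141) - 5743) - 1*40425 = 1/((20 - 5*19881 - 5*(-7*1/4)*141) - 5743) - 40425 = 1/((20 - 99405 - 5*(-7/4)*141) - 5743) - 40425 = 1/((20 - 99405 + 4935/4) - 5743) - 40425 = 1/(-392605/4 - 5743) - 40425 = 1/(-415577/4) - 40425 = -4/415577 - 40425 = -16799700229/415577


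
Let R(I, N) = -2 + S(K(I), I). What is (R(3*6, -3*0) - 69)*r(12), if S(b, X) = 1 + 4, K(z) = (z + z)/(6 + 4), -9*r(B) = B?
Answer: 88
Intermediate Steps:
r(B) = -B/9
K(z) = z/5 (K(z) = (2*z)/10 = (2*z)*(⅒) = z/5)
S(b, X) = 5
R(I, N) = 3 (R(I, N) = -2 + 5 = 3)
(R(3*6, -3*0) - 69)*r(12) = (3 - 69)*(-⅑*12) = -66*(-4/3) = 88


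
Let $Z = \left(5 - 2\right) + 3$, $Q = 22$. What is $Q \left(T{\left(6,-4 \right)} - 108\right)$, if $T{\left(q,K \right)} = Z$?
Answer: $-2244$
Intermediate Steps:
$Z = 6$ ($Z = 3 + 3 = 6$)
$T{\left(q,K \right)} = 6$
$Q \left(T{\left(6,-4 \right)} - 108\right) = 22 \left(6 - 108\right) = 22 \left(-102\right) = -2244$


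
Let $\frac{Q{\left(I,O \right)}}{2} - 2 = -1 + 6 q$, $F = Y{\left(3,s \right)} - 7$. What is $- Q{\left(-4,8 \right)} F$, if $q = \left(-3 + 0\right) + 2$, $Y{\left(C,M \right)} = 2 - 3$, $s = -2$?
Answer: $-80$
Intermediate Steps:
$Y{\left(C,M \right)} = -1$
$F = -8$ ($F = -1 - 7 = -8$)
$q = -1$ ($q = -3 + 2 = -1$)
$Q{\left(I,O \right)} = -10$ ($Q{\left(I,O \right)} = 4 + 2 \left(-1 + 6 \left(-1\right)\right) = 4 + 2 \left(-1 - 6\right) = 4 + 2 \left(-7\right) = 4 - 14 = -10$)
$- Q{\left(-4,8 \right)} F = - \left(-10\right) \left(-8\right) = \left(-1\right) 80 = -80$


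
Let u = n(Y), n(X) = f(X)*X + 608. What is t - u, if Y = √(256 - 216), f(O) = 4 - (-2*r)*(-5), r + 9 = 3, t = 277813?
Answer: 277205 - 128*√10 ≈ 2.7680e+5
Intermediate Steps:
r = -6 (r = -9 + 3 = -6)
f(O) = 64 (f(O) = 4 - (-2*(-6))*(-5) = 4 - 12*(-5) = 4 - 1*(-60) = 4 + 60 = 64)
Y = 2*√10 (Y = √40 = 2*√10 ≈ 6.3246)
n(X) = 608 + 64*X (n(X) = 64*X + 608 = 608 + 64*X)
u = 608 + 128*√10 (u = 608 + 64*(2*√10) = 608 + 128*√10 ≈ 1012.8)
t - u = 277813 - (608 + 128*√10) = 277813 + (-608 - 128*√10) = 277205 - 128*√10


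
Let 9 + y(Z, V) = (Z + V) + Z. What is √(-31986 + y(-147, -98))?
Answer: I*√32387 ≈ 179.96*I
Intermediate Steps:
y(Z, V) = -9 + V + 2*Z (y(Z, V) = -9 + ((Z + V) + Z) = -9 + ((V + Z) + Z) = -9 + (V + 2*Z) = -9 + V + 2*Z)
√(-31986 + y(-147, -98)) = √(-31986 + (-9 - 98 + 2*(-147))) = √(-31986 + (-9 - 98 - 294)) = √(-31986 - 401) = √(-32387) = I*√32387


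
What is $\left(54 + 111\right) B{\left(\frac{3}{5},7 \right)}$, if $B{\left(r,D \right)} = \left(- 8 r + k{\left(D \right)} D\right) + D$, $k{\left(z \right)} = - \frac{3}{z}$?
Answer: $-132$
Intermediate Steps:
$B{\left(r,D \right)} = -3 + D - 8 r$ ($B{\left(r,D \right)} = \left(- 8 r + - \frac{3}{D} D\right) + D = \left(- 8 r - 3\right) + D = \left(-3 - 8 r\right) + D = -3 + D - 8 r$)
$\left(54 + 111\right) B{\left(\frac{3}{5},7 \right)} = \left(54 + 111\right) \left(-3 + 7 - 8 \cdot \frac{3}{5}\right) = 165 \left(-3 + 7 - 8 \cdot 3 \cdot \frac{1}{5}\right) = 165 \left(-3 + 7 - \frac{24}{5}\right) = 165 \left(- \frac{4}{5}\right) = -132$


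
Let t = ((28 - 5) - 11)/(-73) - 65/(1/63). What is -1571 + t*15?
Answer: -4598888/73 ≈ -62998.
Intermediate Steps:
t = -298947/73 (t = (23 - 11)*(-1/73) - 65/1/63 = 12*(-1/73) - 65*63 = -12/73 - 4095 = -298947/73 ≈ -4095.2)
-1571 + t*15 = -1571 - 298947/73*15 = -1571 - 4484205/73 = -4598888/73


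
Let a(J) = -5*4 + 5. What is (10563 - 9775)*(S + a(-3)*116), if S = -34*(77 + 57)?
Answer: -4961248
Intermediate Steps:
a(J) = -15 (a(J) = -20 + 5 = -15)
S = -4556 (S = -34*134 = -4556)
(10563 - 9775)*(S + a(-3)*116) = (10563 - 9775)*(-4556 - 15*116) = 788*(-4556 - 1740) = 788*(-6296) = -4961248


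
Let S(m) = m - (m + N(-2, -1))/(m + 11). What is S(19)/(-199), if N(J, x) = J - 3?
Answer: -278/2985 ≈ -0.093132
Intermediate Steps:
N(J, x) = -3 + J
S(m) = m - (-5 + m)/(11 + m) (S(m) = m - (m + (-3 - 2))/(m + 11) = m - (m - 5)/(11 + m) = m - (-5 + m)/(11 + m))
S(19)/(-199) = ((5 + 19**2 + 10*19)/(11 + 19))/(-199) = ((5 + 361 + 190)/30)*(-1/199) = ((1/30)*556)*(-1/199) = (278/15)*(-1/199) = -278/2985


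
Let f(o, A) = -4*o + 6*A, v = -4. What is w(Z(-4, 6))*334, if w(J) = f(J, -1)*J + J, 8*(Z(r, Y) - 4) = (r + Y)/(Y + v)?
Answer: -236973/8 ≈ -29622.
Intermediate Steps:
Z(r, Y) = 4 + (Y + r)/(8*(-4 + Y)) (Z(r, Y) = 4 + ((r + Y)/(Y - 4))/8 = 4 + ((Y + r)/(-4 + Y))/8 = 4 + (Y + r)/(8*(-4 + Y)))
w(J) = J + J*(-6 - 4*J) (w(J) = (-4*J + 6*(-1))*J + J = (-4*J - 6)*J + J = (-6 - 4*J)*J + J = J*(-6 - 4*J) + J = J + J*(-6 - 4*J))
w(Z(-4, 6))*334 = -(-128 - 4 + 33*6)/(8*(-4 + 6))*(5 + 4*((-128 - 4 + 33*6)/(8*(-4 + 6))))*334 = -(⅛)*(-128 - 4 + 198)/2*(5 + 4*((⅛)*(-128 - 4 + 198)/2))*334 = -(⅛)*(½)*66*(5 + 4*((⅛)*(½)*66))*334 = -1*33/8*(5 + 4*(33/8))*334 = -1*33/8*(5 + 33/2)*334 = -1*33/8*43/2*334 = -1419/16*334 = -236973/8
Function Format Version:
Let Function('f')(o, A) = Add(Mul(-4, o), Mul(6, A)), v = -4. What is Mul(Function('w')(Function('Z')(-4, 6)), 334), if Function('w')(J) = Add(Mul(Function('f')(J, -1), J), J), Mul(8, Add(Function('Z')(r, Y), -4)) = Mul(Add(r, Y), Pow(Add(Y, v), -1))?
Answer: Rational(-236973, 8) ≈ -29622.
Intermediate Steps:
Function('Z')(r, Y) = Add(4, Mul(Rational(1, 8), Pow(Add(-4, Y), -1), Add(Y, r))) (Function('Z')(r, Y) = Add(4, Mul(Rational(1, 8), Mul(Add(r, Y), Pow(Add(Y, -4), -1)))) = Add(4, Mul(Rational(1, 8), Mul(Add(Y, r), Pow(Add(-4, Y), -1)))) = Add(4, Mul(Rational(1, 8), Mul(Pow(Add(-4, Y), -1), Add(Y, r)))) = Add(4, Mul(Rational(1, 8), Pow(Add(-4, Y), -1), Add(Y, r))))
Function('w')(J) = Add(J, Mul(J, Add(-6, Mul(-4, J)))) (Function('w')(J) = Add(Mul(Add(Mul(-4, J), Mul(6, -1)), J), J) = Add(Mul(Add(Mul(-4, J), -6), J), J) = Add(Mul(Add(-6, Mul(-4, J)), J), J) = Add(Mul(J, Add(-6, Mul(-4, J))), J) = Add(J, Mul(J, Add(-6, Mul(-4, J)))))
Mul(Function('w')(Function('Z')(-4, 6)), 334) = Mul(Mul(-1, Mul(Rational(1, 8), Pow(Add(-4, 6), -1), Add(-128, -4, Mul(33, 6))), Add(5, Mul(4, Mul(Rational(1, 8), Pow(Add(-4, 6), -1), Add(-128, -4, Mul(33, 6)))))), 334) = Mul(Mul(-1, Mul(Rational(1, 8), Pow(2, -1), Add(-128, -4, 198)), Add(5, Mul(4, Mul(Rational(1, 8), Pow(2, -1), Add(-128, -4, 198))))), 334) = Mul(Mul(-1, Mul(Rational(1, 8), Rational(1, 2), 66), Add(5, Mul(4, Mul(Rational(1, 8), Rational(1, 2), 66)))), 334) = Mul(Mul(-1, Rational(33, 8), Add(5, Mul(4, Rational(33, 8)))), 334) = Mul(Mul(-1, Rational(33, 8), Add(5, Rational(33, 2))), 334) = Mul(Mul(-1, Rational(33, 8), Rational(43, 2)), 334) = Mul(Rational(-1419, 16), 334) = Rational(-236973, 8)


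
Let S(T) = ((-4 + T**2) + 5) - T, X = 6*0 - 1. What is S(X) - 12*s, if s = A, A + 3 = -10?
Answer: 159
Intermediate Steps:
X = -1 (X = 0 - 1 = -1)
S(T) = 1 + T**2 - T (S(T) = (1 + T**2) - T = 1 + T**2 - T)
A = -13 (A = -3 - 10 = -13)
s = -13
S(X) - 12*s = (1 + (-1)**2 - 1*(-1)) - 12*(-13) = (1 + 1 + 1) + 156 = 3 + 156 = 159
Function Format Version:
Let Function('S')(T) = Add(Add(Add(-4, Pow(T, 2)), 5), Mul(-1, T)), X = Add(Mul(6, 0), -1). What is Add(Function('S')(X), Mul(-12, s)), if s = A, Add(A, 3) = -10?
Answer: 159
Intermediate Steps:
X = -1 (X = Add(0, -1) = -1)
Function('S')(T) = Add(1, Pow(T, 2), Mul(-1, T)) (Function('S')(T) = Add(Add(1, Pow(T, 2)), Mul(-1, T)) = Add(1, Pow(T, 2), Mul(-1, T)))
A = -13 (A = Add(-3, -10) = -13)
s = -13
Add(Function('S')(X), Mul(-12, s)) = Add(Add(1, Pow(-1, 2), Mul(-1, -1)), Mul(-12, -13)) = Add(Add(1, 1, 1), 156) = Add(3, 156) = 159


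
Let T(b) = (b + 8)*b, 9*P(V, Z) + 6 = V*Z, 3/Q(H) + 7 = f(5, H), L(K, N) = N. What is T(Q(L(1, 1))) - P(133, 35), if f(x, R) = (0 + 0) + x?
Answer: -18947/36 ≈ -526.31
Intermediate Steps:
f(x, R) = x (f(x, R) = 0 + x = x)
Q(H) = -3/2 (Q(H) = 3/(-7 + 5) = 3/(-2) = 3*(-½) = -3/2)
P(V, Z) = -⅔ + V*Z/9 (P(V, Z) = -⅔ + (V*Z)/9 = -⅔ + V*Z/9)
T(b) = b*(8 + b) (T(b) = (8 + b)*b = b*(8 + b))
T(Q(L(1, 1))) - P(133, 35) = -3*(8 - 3/2)/2 - (-⅔ + (⅑)*133*35) = -3/2*13/2 - (-⅔ + 4655/9) = -39/4 - 1*4649/9 = -39/4 - 4649/9 = -18947/36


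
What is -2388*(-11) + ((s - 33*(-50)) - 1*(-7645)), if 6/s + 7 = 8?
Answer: 35569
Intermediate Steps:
s = 6 (s = 6/(-7 + 8) = 6/1 = 6*1 = 6)
-2388*(-11) + ((s - 33*(-50)) - 1*(-7645)) = -2388*(-11) + ((6 - 33*(-50)) - 1*(-7645)) = 26268 + ((6 + 1650) + 7645) = 26268 + (1656 + 7645) = 26268 + 9301 = 35569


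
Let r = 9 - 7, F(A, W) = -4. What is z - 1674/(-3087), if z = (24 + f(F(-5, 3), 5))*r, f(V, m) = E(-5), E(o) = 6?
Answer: 20766/343 ≈ 60.542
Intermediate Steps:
f(V, m) = 6
r = 2
z = 60 (z = (24 + 6)*2 = 30*2 = 60)
z - 1674/(-3087) = 60 - 1674/(-3087) = 60 - 1674*(-1)/3087 = 60 - 1*(-186/343) = 60 + 186/343 = 20766/343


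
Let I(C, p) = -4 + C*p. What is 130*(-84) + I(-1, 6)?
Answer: -10930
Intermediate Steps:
130*(-84) + I(-1, 6) = 130*(-84) + (-4 - 1*6) = -10920 + (-4 - 6) = -10920 - 10 = -10930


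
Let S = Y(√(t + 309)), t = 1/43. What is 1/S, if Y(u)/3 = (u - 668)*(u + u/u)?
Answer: 165937/190473139710 - 28681*√142846/380946279420 ≈ -2.7584e-5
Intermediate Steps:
t = 1/43 ≈ 0.023256
Y(u) = 3*(1 + u)*(-668 + u) (Y(u) = 3*((u - 668)*(u + u/u)) = 3*((-668 + u)*(u + 1)) = 3*((-668 + u)*(1 + u)) = 3*((1 + u)*(-668 + u)) = 3*(1 + u)*(-668 + u))
S = -46308/43 - 4002*√142846/43 (S = -2004 - 2001*√(1/43 + 309) + 3*(√(1/43 + 309))² = -2004 - 4002*√142846/43 + 3*(√(13288/43))² = -2004 - 4002*√142846/43 + 3*(2*√142846/43)² = -2004 - 4002*√142846/43 + 3*(13288/43) = -2004 - 4002*√142846/43 + 39864/43 = -46308/43 - 4002*√142846/43 ≈ -36253.)
1/S = 1/(-46308/43 - 4002*√142846/43)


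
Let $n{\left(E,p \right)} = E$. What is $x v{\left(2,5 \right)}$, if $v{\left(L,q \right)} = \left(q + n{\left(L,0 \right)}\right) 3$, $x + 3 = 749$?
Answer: $15666$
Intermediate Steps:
$x = 746$ ($x = -3 + 749 = 746$)
$v{\left(L,q \right)} = 3 L + 3 q$ ($v{\left(L,q \right)} = \left(q + L\right) 3 = \left(L + q\right) 3 = 3 L + 3 q$)
$x v{\left(2,5 \right)} = 746 \left(3 \cdot 2 + 3 \cdot 5\right) = 746 \left(6 + 15\right) = 746 \cdot 21 = 15666$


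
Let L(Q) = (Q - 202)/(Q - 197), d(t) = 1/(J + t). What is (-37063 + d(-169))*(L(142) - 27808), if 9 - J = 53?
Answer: 2414713611920/2343 ≈ 1.0306e+9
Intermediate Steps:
J = -44 (J = 9 - 1*53 = 9 - 53 = -44)
d(t) = 1/(-44 + t)
L(Q) = (-202 + Q)/(-197 + Q)
(-37063 + d(-169))*(L(142) - 27808) = (-37063 + 1/(-44 - 169))*((-202 + 142)/(-197 + 142) - 27808) = (-37063 + 1/(-213))*(-60/(-55) - 27808) = (-37063 - 1/213)*(-1/55*(-60) - 27808) = -7894420*(12/11 - 27808)/213 = -7894420/213*(-305876/11) = 2414713611920/2343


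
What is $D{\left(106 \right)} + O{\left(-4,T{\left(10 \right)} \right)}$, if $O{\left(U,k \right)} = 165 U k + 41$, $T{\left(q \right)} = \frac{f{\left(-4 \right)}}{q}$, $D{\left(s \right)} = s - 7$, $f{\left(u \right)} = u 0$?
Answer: $140$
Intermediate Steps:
$f{\left(u \right)} = 0$
$D{\left(s \right)} = -7 + s$
$T{\left(q \right)} = 0$ ($T{\left(q \right)} = \frac{0}{q} = 0$)
$O{\left(U,k \right)} = 41 + 165 U k$ ($O{\left(U,k \right)} = 165 U k + 41 = 41 + 165 U k$)
$D{\left(106 \right)} + O{\left(-4,T{\left(10 \right)} \right)} = \left(-7 + 106\right) + \left(41 + 165 \left(-4\right) 0\right) = 99 + \left(41 + 0\right) = 99 + 41 = 140$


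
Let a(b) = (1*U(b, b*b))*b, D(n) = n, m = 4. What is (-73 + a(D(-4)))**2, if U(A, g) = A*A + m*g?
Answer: 154449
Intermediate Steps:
U(A, g) = A**2 + 4*g (U(A, g) = A*A + 4*g = A**2 + 4*g)
a(b) = 5*b**3 (a(b) = (1*(b**2 + 4*(b*b)))*b = (1*(b**2 + 4*b**2))*b = (1*(5*b**2))*b = (5*b**2)*b = 5*b**3)
(-73 + a(D(-4)))**2 = (-73 + 5*(-4)**3)**2 = (-73 + 5*(-64))**2 = (-73 - 320)**2 = (-393)**2 = 154449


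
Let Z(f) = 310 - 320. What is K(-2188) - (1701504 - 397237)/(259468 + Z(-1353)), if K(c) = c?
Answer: -568998371/259458 ≈ -2193.0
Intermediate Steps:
Z(f) = -10
K(-2188) - (1701504 - 397237)/(259468 + Z(-1353)) = -2188 - (1701504 - 397237)/(259468 - 10) = -2188 - 1304267/259458 = -568998371/259458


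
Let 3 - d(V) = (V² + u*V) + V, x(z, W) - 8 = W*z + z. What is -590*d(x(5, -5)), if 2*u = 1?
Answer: 72570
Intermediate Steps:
u = ½ (u = (½)*1 = ½ ≈ 0.50000)
x(z, W) = 8 + z + W*z (x(z, W) = 8 + (W*z + z) = 8 + (z + W*z) = 8 + z + W*z)
d(V) = 3 - V² - 3*V/2 (d(V) = 3 - ((V² + V/2) + V) = 3 - (V² + 3*V/2) = 3 + (-V² - 3*V/2) = 3 - V² - 3*V/2)
-590*d(x(5, -5)) = -590*(3 - (8 + 5 - 5*5)² - 3*(8 + 5 - 5*5)/2) = -590*(3 - (8 + 5 - 25)² - 3*(8 + 5 - 25)/2) = -590*(3 - 1*(-12)² - 3/2*(-12)) = -590*(3 - 1*144 + 18) = -590*(3 - 144 + 18) = -590*(-123) = 72570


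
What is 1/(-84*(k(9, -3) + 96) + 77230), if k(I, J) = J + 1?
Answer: 1/69334 ≈ 1.4423e-5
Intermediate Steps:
k(I, J) = 1 + J
1/(-84*(k(9, -3) + 96) + 77230) = 1/(-84*((1 - 3) + 96) + 77230) = 1/(-84*(-2 + 96) + 77230) = 1/(-84*94 + 77230) = 1/(-7896 + 77230) = 1/69334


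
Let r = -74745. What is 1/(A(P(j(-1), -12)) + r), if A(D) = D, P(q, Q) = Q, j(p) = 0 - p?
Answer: -1/74757 ≈ -1.3377e-5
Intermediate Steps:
j(p) = -p
1/(A(P(j(-1), -12)) + r) = 1/(-12 - 74745) = 1/(-74757) = -1/74757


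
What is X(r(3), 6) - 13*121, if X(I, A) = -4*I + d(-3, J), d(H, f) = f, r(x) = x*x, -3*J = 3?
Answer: -1610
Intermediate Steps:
J = -1 (J = -1/3*3 = -1)
r(x) = x**2
X(I, A) = -1 - 4*I (X(I, A) = -4*I - 1 = -1 - 4*I)
X(r(3), 6) - 13*121 = (-1 - 4*3**2) - 13*121 = (-1 - 4*9) - 1573 = (-1 - 36) - 1573 = -37 - 1573 = -1610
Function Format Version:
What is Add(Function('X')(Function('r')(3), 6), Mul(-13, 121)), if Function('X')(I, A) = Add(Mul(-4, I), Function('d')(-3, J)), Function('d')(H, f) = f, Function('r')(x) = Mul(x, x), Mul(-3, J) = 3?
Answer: -1610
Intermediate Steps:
J = -1 (J = Mul(Rational(-1, 3), 3) = -1)
Function('r')(x) = Pow(x, 2)
Function('X')(I, A) = Add(-1, Mul(-4, I)) (Function('X')(I, A) = Add(Mul(-4, I), -1) = Add(-1, Mul(-4, I)))
Add(Function('X')(Function('r')(3), 6), Mul(-13, 121)) = Add(Add(-1, Mul(-4, Pow(3, 2))), Mul(-13, 121)) = Add(Add(-1, Mul(-4, 9)), -1573) = Add(Add(-1, -36), -1573) = Add(-37, -1573) = -1610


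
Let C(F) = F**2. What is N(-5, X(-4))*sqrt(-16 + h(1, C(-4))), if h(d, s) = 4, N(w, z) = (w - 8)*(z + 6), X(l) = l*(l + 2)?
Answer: -364*I*sqrt(3) ≈ -630.47*I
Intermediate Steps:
X(l) = l*(2 + l)
N(w, z) = (-8 + w)*(6 + z)
N(-5, X(-4))*sqrt(-16 + h(1, C(-4))) = (-48 - (-32)*(2 - 4) + 6*(-5) - (-20)*(2 - 4))*sqrt(-16 + 4) = (-48 - (-32)*(-2) - 30 - (-20)*(-2))*sqrt(-12) = (-48 - 8*8 - 30 - 5*8)*(2*I*sqrt(3)) = (-48 - 64 - 30 - 40)*(2*I*sqrt(3)) = -364*I*sqrt(3)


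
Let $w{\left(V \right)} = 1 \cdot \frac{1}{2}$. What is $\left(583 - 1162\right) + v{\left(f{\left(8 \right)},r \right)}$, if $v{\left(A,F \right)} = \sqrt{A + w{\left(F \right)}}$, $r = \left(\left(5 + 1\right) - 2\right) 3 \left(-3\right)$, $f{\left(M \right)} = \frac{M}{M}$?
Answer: $-579 + \frac{\sqrt{6}}{2} \approx -577.78$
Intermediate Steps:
$f{\left(M \right)} = 1$
$r = -36$ ($r = \left(6 - 2\right) 3 \left(-3\right) = 4 \cdot 3 \left(-3\right) = 12 \left(-3\right) = -36$)
$w{\left(V \right)} = \frac{1}{2}$ ($w{\left(V \right)} = 1 \cdot \frac{1}{2} = \frac{1}{2}$)
$v{\left(A,F \right)} = \sqrt{\frac{1}{2} + A}$ ($v{\left(A,F \right)} = \sqrt{A + \frac{1}{2}} = \sqrt{\frac{1}{2} + A}$)
$\left(583 - 1162\right) + v{\left(f{\left(8 \right)},r \right)} = \left(583 - 1162\right) + \frac{\sqrt{2 + 4 \cdot 1}}{2} = -579 + \frac{\sqrt{2 + 4}}{2} = -579 + \frac{\sqrt{6}}{2}$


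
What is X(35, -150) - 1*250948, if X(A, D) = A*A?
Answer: -249723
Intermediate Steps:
X(A, D) = A²
X(35, -150) - 1*250948 = 35² - 1*250948 = 1225 - 250948 = -249723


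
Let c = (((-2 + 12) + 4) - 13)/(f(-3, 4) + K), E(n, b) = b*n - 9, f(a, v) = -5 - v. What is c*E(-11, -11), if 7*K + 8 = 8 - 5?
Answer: -196/17 ≈ -11.529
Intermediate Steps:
K = -5/7 (K = -8/7 + (8 - 5)/7 = -8/7 + (⅐)*3 = -8/7 + 3/7 = -5/7 ≈ -0.71429)
E(n, b) = -9 + b*n
c = -7/68 (c = (((-2 + 12) + 4) - 13)/((-5 - 1*4) - 5/7) = ((10 + 4) - 13)/((-5 - 4) - 5/7) = (14 - 13)/(-9 - 5/7) = 1/(-68/7) = 1*(-7/68) = -7/68 ≈ -0.10294)
c*E(-11, -11) = -7*(-9 - 11*(-11))/68 = -7*(-9 + 121)/68 = -7/68*112 = -196/17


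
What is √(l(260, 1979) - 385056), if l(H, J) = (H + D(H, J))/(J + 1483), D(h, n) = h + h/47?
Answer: I*√2548669814947194/81357 ≈ 620.53*I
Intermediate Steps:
D(h, n) = 48*h/47 (D(h, n) = h + h*(1/47) = h + h/47 = 48*h/47)
l(H, J) = 95*H/(47*(1483 + J)) (l(H, J) = (H + 48*H/47)/(J + 1483) = (95*H/47)/(1483 + J) = 95*H/(47*(1483 + J)))
√(l(260, 1979) - 385056) = √((95/47)*260/(1483 + 1979) - 385056) = √((95/47)*260/3462 - 385056) = √((95/47)*260*(1/3462) - 385056) = √(12350/81357 - 385056) = √(-31326988642/81357) = I*√2548669814947194/81357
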